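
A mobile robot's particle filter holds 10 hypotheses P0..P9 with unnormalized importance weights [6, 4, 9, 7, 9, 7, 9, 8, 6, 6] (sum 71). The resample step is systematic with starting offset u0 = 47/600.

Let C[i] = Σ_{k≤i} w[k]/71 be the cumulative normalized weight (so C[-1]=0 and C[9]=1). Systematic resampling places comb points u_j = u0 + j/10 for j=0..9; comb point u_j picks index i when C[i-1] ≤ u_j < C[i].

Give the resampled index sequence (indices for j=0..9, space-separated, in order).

C = [6/71, 10/71, 19/71, 26/71, 35/71, 42/71, 51/71, 59/71, 65/71, 1]
j=0: u_0=47/600 ∈ [0, 6/71) → index 0
j=1: u_1=107/600 ∈ [10/71, 19/71) → index 2
j=2: u_2=167/600 ∈ [19/71, 26/71) → index 3
j=3: u_3=227/600 ∈ [26/71, 35/71) → index 4
j=4: u_4=287/600 ∈ [26/71, 35/71) → index 4
j=5: u_5=347/600 ∈ [35/71, 42/71) → index 5
j=6: u_6=407/600 ∈ [42/71, 51/71) → index 6
j=7: u_7=467/600 ∈ [51/71, 59/71) → index 7
j=8: u_8=527/600 ∈ [59/71, 65/71) → index 8
j=9: u_9=587/600 ∈ [65/71, 1) → index 9

0 2 3 4 4 5 6 7 8 9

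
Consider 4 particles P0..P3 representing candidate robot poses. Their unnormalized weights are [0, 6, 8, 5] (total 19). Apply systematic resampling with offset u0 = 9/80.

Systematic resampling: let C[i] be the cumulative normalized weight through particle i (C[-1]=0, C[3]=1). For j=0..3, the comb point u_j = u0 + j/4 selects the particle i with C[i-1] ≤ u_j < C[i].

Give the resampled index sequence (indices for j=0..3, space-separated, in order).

1 2 2 3

C = [0, 6/19, 14/19, 1]
j=0: u_0=9/80 ∈ [0, 6/19) → index 1
j=1: u_1=29/80 ∈ [6/19, 14/19) → index 2
j=2: u_2=49/80 ∈ [6/19, 14/19) → index 2
j=3: u_3=69/80 ∈ [14/19, 1) → index 3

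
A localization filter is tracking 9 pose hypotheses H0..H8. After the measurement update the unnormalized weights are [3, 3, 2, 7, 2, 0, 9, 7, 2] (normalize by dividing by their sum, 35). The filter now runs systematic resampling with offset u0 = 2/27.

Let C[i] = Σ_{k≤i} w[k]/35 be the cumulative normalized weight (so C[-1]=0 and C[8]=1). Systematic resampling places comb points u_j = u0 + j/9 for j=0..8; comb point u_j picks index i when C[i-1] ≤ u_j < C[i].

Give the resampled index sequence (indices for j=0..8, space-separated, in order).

0 2 3 3 6 6 6 7 8

C = [3/35, 6/35, 8/35, 3/7, 17/35, 17/35, 26/35, 33/35, 1]
j=0: u_0=2/27 ∈ [0, 3/35) → index 0
j=1: u_1=5/27 ∈ [6/35, 8/35) → index 2
j=2: u_2=8/27 ∈ [8/35, 3/7) → index 3
j=3: u_3=11/27 ∈ [8/35, 3/7) → index 3
j=4: u_4=14/27 ∈ [17/35, 26/35) → index 6
j=5: u_5=17/27 ∈ [17/35, 26/35) → index 6
j=6: u_6=20/27 ∈ [17/35, 26/35) → index 6
j=7: u_7=23/27 ∈ [26/35, 33/35) → index 7
j=8: u_8=26/27 ∈ [33/35, 1) → index 8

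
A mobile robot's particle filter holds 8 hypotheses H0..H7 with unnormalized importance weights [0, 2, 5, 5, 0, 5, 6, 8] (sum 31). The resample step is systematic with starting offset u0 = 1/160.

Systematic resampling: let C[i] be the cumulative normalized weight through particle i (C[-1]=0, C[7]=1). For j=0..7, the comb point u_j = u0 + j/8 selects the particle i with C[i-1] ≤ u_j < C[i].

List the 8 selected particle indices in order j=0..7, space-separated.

1 2 3 3 5 6 7 7

C = [0, 2/31, 7/31, 12/31, 12/31, 17/31, 23/31, 1]
j=0: u_0=1/160 ∈ [0, 2/31) → index 1
j=1: u_1=21/160 ∈ [2/31, 7/31) → index 2
j=2: u_2=41/160 ∈ [7/31, 12/31) → index 3
j=3: u_3=61/160 ∈ [7/31, 12/31) → index 3
j=4: u_4=81/160 ∈ [12/31, 17/31) → index 5
j=5: u_5=101/160 ∈ [17/31, 23/31) → index 6
j=6: u_6=121/160 ∈ [23/31, 1) → index 7
j=7: u_7=141/160 ∈ [23/31, 1) → index 7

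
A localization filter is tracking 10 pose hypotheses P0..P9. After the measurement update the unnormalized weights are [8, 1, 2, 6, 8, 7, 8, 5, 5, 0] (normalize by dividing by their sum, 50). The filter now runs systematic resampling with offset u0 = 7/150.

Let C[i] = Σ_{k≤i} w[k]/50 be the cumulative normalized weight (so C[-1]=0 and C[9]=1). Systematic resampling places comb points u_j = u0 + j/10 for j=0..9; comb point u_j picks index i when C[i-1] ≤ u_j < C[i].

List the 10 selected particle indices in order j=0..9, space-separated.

C = [4/25, 9/50, 11/50, 17/50, 1/2, 16/25, 4/5, 9/10, 1, 1]
j=0: u_0=7/150 ∈ [0, 4/25) → index 0
j=1: u_1=11/75 ∈ [0, 4/25) → index 0
j=2: u_2=37/150 ∈ [11/50, 17/50) → index 3
j=3: u_3=26/75 ∈ [17/50, 1/2) → index 4
j=4: u_4=67/150 ∈ [17/50, 1/2) → index 4
j=5: u_5=41/75 ∈ [1/2, 16/25) → index 5
j=6: u_6=97/150 ∈ [16/25, 4/5) → index 6
j=7: u_7=56/75 ∈ [16/25, 4/5) → index 6
j=8: u_8=127/150 ∈ [4/5, 9/10) → index 7
j=9: u_9=71/75 ∈ [9/10, 1) → index 8

0 0 3 4 4 5 6 6 7 8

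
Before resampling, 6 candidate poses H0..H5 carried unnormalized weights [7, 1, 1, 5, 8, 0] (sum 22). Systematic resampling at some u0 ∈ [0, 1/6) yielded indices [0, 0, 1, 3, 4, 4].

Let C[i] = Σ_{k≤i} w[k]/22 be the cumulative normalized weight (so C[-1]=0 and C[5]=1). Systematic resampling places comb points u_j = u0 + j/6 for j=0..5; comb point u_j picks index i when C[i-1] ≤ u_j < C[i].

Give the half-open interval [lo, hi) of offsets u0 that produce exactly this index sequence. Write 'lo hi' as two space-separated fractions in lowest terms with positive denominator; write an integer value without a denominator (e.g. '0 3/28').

C = [7/22, 4/11, 9/22, 7/11, 1, 1]
j=0 picked index 0: u0 ∈ [0, 7/22)
j=1 picked index 0: u0 ∈ [-1/6, 5/33)
j=2 picked index 1: u0 ∈ [-1/66, 1/33)
j=3 picked index 3: u0 ∈ [-1/11, 3/22)
j=4 picked index 4: u0 ∈ [-1/33, 1/3)
j=5 picked index 4: u0 ∈ [-13/66, 1/6)
intersection: [0, 1/33)

0 1/33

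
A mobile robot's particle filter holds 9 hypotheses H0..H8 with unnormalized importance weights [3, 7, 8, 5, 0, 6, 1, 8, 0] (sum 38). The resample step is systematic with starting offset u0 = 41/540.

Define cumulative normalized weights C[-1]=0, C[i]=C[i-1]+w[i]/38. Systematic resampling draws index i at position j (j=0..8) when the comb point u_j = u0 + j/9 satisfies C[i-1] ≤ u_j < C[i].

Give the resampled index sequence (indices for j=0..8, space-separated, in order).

0 1 2 2 3 5 5 7 7

C = [3/38, 5/19, 9/19, 23/38, 23/38, 29/38, 15/19, 1, 1]
j=0: u_0=41/540 ∈ [0, 3/38) → index 0
j=1: u_1=101/540 ∈ [3/38, 5/19) → index 1
j=2: u_2=161/540 ∈ [5/19, 9/19) → index 2
j=3: u_3=221/540 ∈ [5/19, 9/19) → index 2
j=4: u_4=281/540 ∈ [9/19, 23/38) → index 3
j=5: u_5=341/540 ∈ [23/38, 29/38) → index 5
j=6: u_6=401/540 ∈ [23/38, 29/38) → index 5
j=7: u_7=461/540 ∈ [15/19, 1) → index 7
j=8: u_8=521/540 ∈ [15/19, 1) → index 7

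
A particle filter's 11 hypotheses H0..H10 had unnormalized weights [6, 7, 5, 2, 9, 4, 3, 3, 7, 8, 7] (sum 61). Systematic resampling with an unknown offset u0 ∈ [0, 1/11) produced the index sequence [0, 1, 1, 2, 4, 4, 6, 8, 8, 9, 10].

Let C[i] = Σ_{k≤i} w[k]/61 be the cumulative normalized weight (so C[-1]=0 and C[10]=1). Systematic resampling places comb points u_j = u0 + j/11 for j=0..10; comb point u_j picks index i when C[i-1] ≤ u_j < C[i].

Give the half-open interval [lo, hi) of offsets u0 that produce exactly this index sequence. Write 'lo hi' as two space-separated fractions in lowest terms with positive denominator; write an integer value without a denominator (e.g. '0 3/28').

5/671 14/671

C = [6/61, 13/61, 18/61, 20/61, 29/61, 33/61, 36/61, 39/61, 46/61, 54/61, 1]
j=0 picked index 0: u0 ∈ [0, 6/61)
j=1 picked index 1: u0 ∈ [5/671, 82/671)
j=2 picked index 1: u0 ∈ [-56/671, 21/671)
j=3 picked index 2: u0 ∈ [-40/671, 15/671)
j=4 picked index 4: u0 ∈ [-24/671, 75/671)
j=5 picked index 4: u0 ∈ [-85/671, 14/671)
j=6 picked index 6: u0 ∈ [-3/671, 30/671)
j=7 picked index 8: u0 ∈ [2/671, 79/671)
j=8 picked index 8: u0 ∈ [-59/671, 18/671)
j=9 picked index 9: u0 ∈ [-43/671, 45/671)
j=10 picked index 10: u0 ∈ [-16/671, 1/11)
intersection: [5/671, 14/671)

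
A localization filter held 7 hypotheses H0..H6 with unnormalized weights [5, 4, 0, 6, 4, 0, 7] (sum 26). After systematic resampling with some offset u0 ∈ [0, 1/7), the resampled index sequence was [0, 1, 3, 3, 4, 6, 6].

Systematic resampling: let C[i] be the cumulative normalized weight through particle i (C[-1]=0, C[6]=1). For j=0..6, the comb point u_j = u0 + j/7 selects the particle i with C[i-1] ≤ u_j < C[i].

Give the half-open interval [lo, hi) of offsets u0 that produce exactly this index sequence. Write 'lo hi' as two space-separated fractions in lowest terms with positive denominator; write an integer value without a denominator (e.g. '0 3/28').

C = [5/26, 9/26, 9/26, 15/26, 19/26, 19/26, 1]
j=0 picked index 0: u0 ∈ [0, 5/26)
j=1 picked index 1: u0 ∈ [9/182, 37/182)
j=2 picked index 3: u0 ∈ [11/182, 53/182)
j=3 picked index 3: u0 ∈ [-15/182, 27/182)
j=4 picked index 4: u0 ∈ [1/182, 29/182)
j=5 picked index 6: u0 ∈ [3/182, 2/7)
j=6 picked index 6: u0 ∈ [-23/182, 1/7)
intersection: [11/182, 1/7)

11/182 1/7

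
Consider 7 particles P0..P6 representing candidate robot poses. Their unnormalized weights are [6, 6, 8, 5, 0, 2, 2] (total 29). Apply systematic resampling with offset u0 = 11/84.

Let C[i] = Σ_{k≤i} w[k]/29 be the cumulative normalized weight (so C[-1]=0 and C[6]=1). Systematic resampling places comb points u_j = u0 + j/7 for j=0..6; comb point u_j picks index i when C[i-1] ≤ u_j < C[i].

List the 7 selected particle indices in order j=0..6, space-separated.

C = [6/29, 12/29, 20/29, 25/29, 25/29, 27/29, 1]
j=0: u_0=11/84 ∈ [0, 6/29) → index 0
j=1: u_1=23/84 ∈ [6/29, 12/29) → index 1
j=2: u_2=5/12 ∈ [12/29, 20/29) → index 2
j=3: u_3=47/84 ∈ [12/29, 20/29) → index 2
j=4: u_4=59/84 ∈ [20/29, 25/29) → index 3
j=5: u_5=71/84 ∈ [20/29, 25/29) → index 3
j=6: u_6=83/84 ∈ [27/29, 1) → index 6

0 1 2 2 3 3 6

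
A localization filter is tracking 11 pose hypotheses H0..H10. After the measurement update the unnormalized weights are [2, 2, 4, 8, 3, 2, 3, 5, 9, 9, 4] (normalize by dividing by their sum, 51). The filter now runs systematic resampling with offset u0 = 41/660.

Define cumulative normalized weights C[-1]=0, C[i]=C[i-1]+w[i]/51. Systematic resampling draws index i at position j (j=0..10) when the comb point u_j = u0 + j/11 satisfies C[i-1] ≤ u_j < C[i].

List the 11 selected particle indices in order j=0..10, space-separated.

C = [2/51, 4/51, 8/51, 16/51, 19/51, 7/17, 8/17, 29/51, 38/51, 47/51, 1]
j=0: u_0=41/660 ∈ [2/51, 4/51) → index 1
j=1: u_1=101/660 ∈ [4/51, 8/51) → index 2
j=2: u_2=161/660 ∈ [8/51, 16/51) → index 3
j=3: u_3=221/660 ∈ [16/51, 19/51) → index 4
j=4: u_4=281/660 ∈ [7/17, 8/17) → index 6
j=5: u_5=31/60 ∈ [8/17, 29/51) → index 7
j=6: u_6=401/660 ∈ [29/51, 38/51) → index 8
j=7: u_7=461/660 ∈ [29/51, 38/51) → index 8
j=8: u_8=521/660 ∈ [38/51, 47/51) → index 9
j=9: u_9=581/660 ∈ [38/51, 47/51) → index 9
j=10: u_10=641/660 ∈ [47/51, 1) → index 10

1 2 3 4 6 7 8 8 9 9 10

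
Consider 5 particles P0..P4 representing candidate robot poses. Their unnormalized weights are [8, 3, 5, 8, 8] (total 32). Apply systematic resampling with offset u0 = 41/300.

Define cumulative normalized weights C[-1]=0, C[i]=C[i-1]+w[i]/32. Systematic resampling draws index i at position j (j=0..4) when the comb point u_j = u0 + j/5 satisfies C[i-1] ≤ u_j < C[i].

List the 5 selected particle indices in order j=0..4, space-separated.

0 1 3 3 4

C = [1/4, 11/32, 1/2, 3/4, 1]
j=0: u_0=41/300 ∈ [0, 1/4) → index 0
j=1: u_1=101/300 ∈ [1/4, 11/32) → index 1
j=2: u_2=161/300 ∈ [1/2, 3/4) → index 3
j=3: u_3=221/300 ∈ [1/2, 3/4) → index 3
j=4: u_4=281/300 ∈ [3/4, 1) → index 4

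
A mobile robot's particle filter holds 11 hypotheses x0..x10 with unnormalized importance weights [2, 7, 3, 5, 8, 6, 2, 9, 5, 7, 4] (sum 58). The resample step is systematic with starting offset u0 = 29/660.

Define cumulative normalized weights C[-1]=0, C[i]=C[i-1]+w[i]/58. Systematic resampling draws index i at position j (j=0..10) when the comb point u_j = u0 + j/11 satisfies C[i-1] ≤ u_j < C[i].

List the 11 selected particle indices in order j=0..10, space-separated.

1 1 3 4 4 5 7 7 8 9 10

C = [1/29, 9/58, 6/29, 17/58, 25/58, 31/58, 33/58, 21/29, 47/58, 27/29, 1]
j=0: u_0=29/660 ∈ [1/29, 9/58) → index 1
j=1: u_1=89/660 ∈ [1/29, 9/58) → index 1
j=2: u_2=149/660 ∈ [6/29, 17/58) → index 3
j=3: u_3=19/60 ∈ [17/58, 25/58) → index 4
j=4: u_4=269/660 ∈ [17/58, 25/58) → index 4
j=5: u_5=329/660 ∈ [25/58, 31/58) → index 5
j=6: u_6=389/660 ∈ [33/58, 21/29) → index 7
j=7: u_7=449/660 ∈ [33/58, 21/29) → index 7
j=8: u_8=509/660 ∈ [21/29, 47/58) → index 8
j=9: u_9=569/660 ∈ [47/58, 27/29) → index 9
j=10: u_10=629/660 ∈ [27/29, 1) → index 10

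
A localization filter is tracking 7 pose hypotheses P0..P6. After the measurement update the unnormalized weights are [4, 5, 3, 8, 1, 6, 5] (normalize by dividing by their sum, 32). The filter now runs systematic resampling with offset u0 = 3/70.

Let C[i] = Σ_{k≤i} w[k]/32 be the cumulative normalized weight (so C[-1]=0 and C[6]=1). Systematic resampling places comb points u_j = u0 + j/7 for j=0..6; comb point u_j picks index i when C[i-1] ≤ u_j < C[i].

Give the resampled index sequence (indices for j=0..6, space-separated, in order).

0 1 2 3 3 5 6

C = [1/8, 9/32, 3/8, 5/8, 21/32, 27/32, 1]
j=0: u_0=3/70 ∈ [0, 1/8) → index 0
j=1: u_1=13/70 ∈ [1/8, 9/32) → index 1
j=2: u_2=23/70 ∈ [9/32, 3/8) → index 2
j=3: u_3=33/70 ∈ [3/8, 5/8) → index 3
j=4: u_4=43/70 ∈ [3/8, 5/8) → index 3
j=5: u_5=53/70 ∈ [21/32, 27/32) → index 5
j=6: u_6=9/10 ∈ [27/32, 1) → index 6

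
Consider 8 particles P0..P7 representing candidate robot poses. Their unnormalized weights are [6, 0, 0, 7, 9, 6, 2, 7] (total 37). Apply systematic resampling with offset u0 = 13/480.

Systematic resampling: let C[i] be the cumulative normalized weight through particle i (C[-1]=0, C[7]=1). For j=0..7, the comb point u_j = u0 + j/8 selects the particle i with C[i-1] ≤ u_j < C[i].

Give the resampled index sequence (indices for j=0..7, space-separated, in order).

0 0 3 4 4 5 6 7

C = [6/37, 6/37, 6/37, 13/37, 22/37, 28/37, 30/37, 1]
j=0: u_0=13/480 ∈ [0, 6/37) → index 0
j=1: u_1=73/480 ∈ [0, 6/37) → index 0
j=2: u_2=133/480 ∈ [6/37, 13/37) → index 3
j=3: u_3=193/480 ∈ [13/37, 22/37) → index 4
j=4: u_4=253/480 ∈ [13/37, 22/37) → index 4
j=5: u_5=313/480 ∈ [22/37, 28/37) → index 5
j=6: u_6=373/480 ∈ [28/37, 30/37) → index 6
j=7: u_7=433/480 ∈ [30/37, 1) → index 7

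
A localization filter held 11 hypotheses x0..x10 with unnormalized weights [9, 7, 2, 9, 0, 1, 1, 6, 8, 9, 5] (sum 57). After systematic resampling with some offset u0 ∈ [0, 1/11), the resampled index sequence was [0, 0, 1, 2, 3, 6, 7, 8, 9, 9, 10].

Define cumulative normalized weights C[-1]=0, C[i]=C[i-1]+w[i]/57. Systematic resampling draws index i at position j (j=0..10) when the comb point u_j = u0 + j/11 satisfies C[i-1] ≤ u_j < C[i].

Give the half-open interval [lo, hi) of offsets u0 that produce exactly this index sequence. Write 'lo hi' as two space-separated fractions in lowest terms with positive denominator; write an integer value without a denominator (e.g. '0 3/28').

23/627 9/209

C = [3/19, 16/57, 6/19, 9/19, 9/19, 28/57, 29/57, 35/57, 43/57, 52/57, 1]
j=0 picked index 0: u0 ∈ [0, 3/19)
j=1 picked index 0: u0 ∈ [-1/11, 14/209)
j=2 picked index 1: u0 ∈ [-5/209, 62/627)
j=3 picked index 2: u0 ∈ [5/627, 9/209)
j=4 picked index 3: u0 ∈ [-10/209, 23/209)
j=5 picked index 6: u0 ∈ [23/627, 34/627)
j=6 picked index 7: u0 ∈ [-23/627, 43/627)
j=7 picked index 8: u0 ∈ [-14/627, 74/627)
j=8 picked index 9: u0 ∈ [17/627, 116/627)
j=9 picked index 9: u0 ∈ [-40/627, 59/627)
j=10 picked index 10: u0 ∈ [2/627, 1/11)
intersection: [23/627, 9/209)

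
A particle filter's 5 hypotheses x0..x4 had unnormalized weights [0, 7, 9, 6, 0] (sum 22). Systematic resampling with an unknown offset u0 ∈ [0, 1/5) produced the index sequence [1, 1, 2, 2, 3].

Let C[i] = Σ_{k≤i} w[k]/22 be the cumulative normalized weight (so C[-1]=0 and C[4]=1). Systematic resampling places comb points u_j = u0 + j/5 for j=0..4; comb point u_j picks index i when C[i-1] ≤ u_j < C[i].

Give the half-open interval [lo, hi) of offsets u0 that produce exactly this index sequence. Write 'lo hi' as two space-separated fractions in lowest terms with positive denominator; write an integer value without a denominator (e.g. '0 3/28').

C = [0, 7/22, 8/11, 1, 1]
j=0 picked index 1: u0 ∈ [0, 7/22)
j=1 picked index 1: u0 ∈ [-1/5, 13/110)
j=2 picked index 2: u0 ∈ [-9/110, 18/55)
j=3 picked index 2: u0 ∈ [-31/110, 7/55)
j=4 picked index 3: u0 ∈ [-4/55, 1/5)
intersection: [0, 13/110)

0 13/110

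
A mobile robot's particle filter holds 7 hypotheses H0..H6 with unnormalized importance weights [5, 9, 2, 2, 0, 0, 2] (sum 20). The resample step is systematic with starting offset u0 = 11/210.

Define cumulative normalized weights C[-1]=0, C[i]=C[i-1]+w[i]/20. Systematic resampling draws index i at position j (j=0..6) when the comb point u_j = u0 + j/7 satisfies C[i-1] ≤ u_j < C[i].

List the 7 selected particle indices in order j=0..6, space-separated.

C = [1/4, 7/10, 4/5, 9/10, 9/10, 9/10, 1]
j=0: u_0=11/210 ∈ [0, 1/4) → index 0
j=1: u_1=41/210 ∈ [0, 1/4) → index 0
j=2: u_2=71/210 ∈ [1/4, 7/10) → index 1
j=3: u_3=101/210 ∈ [1/4, 7/10) → index 1
j=4: u_4=131/210 ∈ [1/4, 7/10) → index 1
j=5: u_5=23/30 ∈ [7/10, 4/5) → index 2
j=6: u_6=191/210 ∈ [9/10, 1) → index 6

0 0 1 1 1 2 6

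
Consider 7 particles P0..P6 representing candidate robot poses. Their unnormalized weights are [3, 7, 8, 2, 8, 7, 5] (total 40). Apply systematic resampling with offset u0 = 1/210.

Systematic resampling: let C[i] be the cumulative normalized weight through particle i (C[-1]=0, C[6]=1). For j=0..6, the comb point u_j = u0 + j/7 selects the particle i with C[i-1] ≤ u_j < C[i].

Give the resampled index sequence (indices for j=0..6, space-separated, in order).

C = [3/40, 1/4, 9/20, 1/2, 7/10, 7/8, 1]
j=0: u_0=1/210 ∈ [0, 3/40) → index 0
j=1: u_1=31/210 ∈ [3/40, 1/4) → index 1
j=2: u_2=61/210 ∈ [1/4, 9/20) → index 2
j=3: u_3=13/30 ∈ [1/4, 9/20) → index 2
j=4: u_4=121/210 ∈ [1/2, 7/10) → index 4
j=5: u_5=151/210 ∈ [7/10, 7/8) → index 5
j=6: u_6=181/210 ∈ [7/10, 7/8) → index 5

0 1 2 2 4 5 5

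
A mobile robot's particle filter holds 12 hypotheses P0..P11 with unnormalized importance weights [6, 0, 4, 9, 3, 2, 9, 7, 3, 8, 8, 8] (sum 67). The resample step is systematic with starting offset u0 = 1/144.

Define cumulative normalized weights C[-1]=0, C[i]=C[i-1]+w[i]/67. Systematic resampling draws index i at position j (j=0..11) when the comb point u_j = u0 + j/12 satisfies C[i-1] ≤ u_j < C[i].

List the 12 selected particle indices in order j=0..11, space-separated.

0 2 3 3 5 6 7 7 9 9 10 11

C = [6/67, 6/67, 10/67, 19/67, 22/67, 24/67, 33/67, 40/67, 43/67, 51/67, 59/67, 1]
j=0: u_0=1/144 ∈ [0, 6/67) → index 0
j=1: u_1=13/144 ∈ [6/67, 10/67) → index 2
j=2: u_2=25/144 ∈ [10/67, 19/67) → index 3
j=3: u_3=37/144 ∈ [10/67, 19/67) → index 3
j=4: u_4=49/144 ∈ [22/67, 24/67) → index 5
j=5: u_5=61/144 ∈ [24/67, 33/67) → index 6
j=6: u_6=73/144 ∈ [33/67, 40/67) → index 7
j=7: u_7=85/144 ∈ [33/67, 40/67) → index 7
j=8: u_8=97/144 ∈ [43/67, 51/67) → index 9
j=9: u_9=109/144 ∈ [43/67, 51/67) → index 9
j=10: u_10=121/144 ∈ [51/67, 59/67) → index 10
j=11: u_11=133/144 ∈ [59/67, 1) → index 11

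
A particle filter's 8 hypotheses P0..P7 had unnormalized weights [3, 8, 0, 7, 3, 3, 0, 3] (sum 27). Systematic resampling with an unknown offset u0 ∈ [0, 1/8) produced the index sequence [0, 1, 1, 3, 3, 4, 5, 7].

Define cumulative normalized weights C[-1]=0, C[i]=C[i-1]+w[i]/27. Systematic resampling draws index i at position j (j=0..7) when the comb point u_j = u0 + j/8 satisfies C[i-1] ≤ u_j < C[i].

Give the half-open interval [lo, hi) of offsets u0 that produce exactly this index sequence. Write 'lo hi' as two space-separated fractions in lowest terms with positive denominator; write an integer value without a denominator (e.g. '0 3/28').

1/24 1/9

C = [1/9, 11/27, 11/27, 2/3, 7/9, 8/9, 8/9, 1]
j=0 picked index 0: u0 ∈ [0, 1/9)
j=1 picked index 1: u0 ∈ [-1/72, 61/216)
j=2 picked index 1: u0 ∈ [-5/36, 17/108)
j=3 picked index 3: u0 ∈ [7/216, 7/24)
j=4 picked index 3: u0 ∈ [-5/54, 1/6)
j=5 picked index 4: u0 ∈ [1/24, 11/72)
j=6 picked index 5: u0 ∈ [1/36, 5/36)
j=7 picked index 7: u0 ∈ [1/72, 1/8)
intersection: [1/24, 1/9)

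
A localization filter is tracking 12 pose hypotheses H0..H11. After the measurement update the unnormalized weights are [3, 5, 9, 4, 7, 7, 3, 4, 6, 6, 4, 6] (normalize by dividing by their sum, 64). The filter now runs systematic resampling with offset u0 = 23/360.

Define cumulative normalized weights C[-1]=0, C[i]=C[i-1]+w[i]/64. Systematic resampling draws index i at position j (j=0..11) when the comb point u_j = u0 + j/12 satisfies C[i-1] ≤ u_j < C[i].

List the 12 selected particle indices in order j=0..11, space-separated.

C = [3/64, 1/8, 17/64, 21/64, 7/16, 35/64, 19/32, 21/32, 3/4, 27/32, 29/32, 1]
j=0: u_0=23/360 ∈ [3/64, 1/8) → index 1
j=1: u_1=53/360 ∈ [1/8, 17/64) → index 2
j=2: u_2=83/360 ∈ [1/8, 17/64) → index 2
j=3: u_3=113/360 ∈ [17/64, 21/64) → index 3
j=4: u_4=143/360 ∈ [21/64, 7/16) → index 4
j=5: u_5=173/360 ∈ [7/16, 35/64) → index 5
j=6: u_6=203/360 ∈ [35/64, 19/32) → index 6
j=7: u_7=233/360 ∈ [19/32, 21/32) → index 7
j=8: u_8=263/360 ∈ [21/32, 3/4) → index 8
j=9: u_9=293/360 ∈ [3/4, 27/32) → index 9
j=10: u_10=323/360 ∈ [27/32, 29/32) → index 10
j=11: u_11=353/360 ∈ [29/32, 1) → index 11

1 2 2 3 4 5 6 7 8 9 10 11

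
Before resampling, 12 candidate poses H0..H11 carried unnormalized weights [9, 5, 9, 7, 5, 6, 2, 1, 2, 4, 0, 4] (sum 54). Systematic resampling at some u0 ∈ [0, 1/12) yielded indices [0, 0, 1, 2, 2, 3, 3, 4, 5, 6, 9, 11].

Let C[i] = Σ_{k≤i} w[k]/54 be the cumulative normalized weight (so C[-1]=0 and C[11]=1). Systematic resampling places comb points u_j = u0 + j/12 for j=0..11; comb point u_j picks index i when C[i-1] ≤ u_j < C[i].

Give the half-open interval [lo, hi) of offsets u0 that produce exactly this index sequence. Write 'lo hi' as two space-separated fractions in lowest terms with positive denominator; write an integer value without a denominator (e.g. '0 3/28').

1/54 5/108

C = [1/6, 7/27, 23/54, 5/9, 35/54, 41/54, 43/54, 22/27, 23/27, 25/27, 25/27, 1]
j=0 picked index 0: u0 ∈ [0, 1/6)
j=1 picked index 0: u0 ∈ [-1/12, 1/12)
j=2 picked index 1: u0 ∈ [0, 5/54)
j=3 picked index 2: u0 ∈ [1/108, 19/108)
j=4 picked index 2: u0 ∈ [-2/27, 5/54)
j=5 picked index 3: u0 ∈ [1/108, 5/36)
j=6 picked index 3: u0 ∈ [-2/27, 1/18)
j=7 picked index 4: u0 ∈ [-1/36, 7/108)
j=8 picked index 5: u0 ∈ [-1/54, 5/54)
j=9 picked index 6: u0 ∈ [1/108, 5/108)
j=10 picked index 9: u0 ∈ [1/54, 5/54)
j=11 picked index 11: u0 ∈ [1/108, 1/12)
intersection: [1/54, 5/108)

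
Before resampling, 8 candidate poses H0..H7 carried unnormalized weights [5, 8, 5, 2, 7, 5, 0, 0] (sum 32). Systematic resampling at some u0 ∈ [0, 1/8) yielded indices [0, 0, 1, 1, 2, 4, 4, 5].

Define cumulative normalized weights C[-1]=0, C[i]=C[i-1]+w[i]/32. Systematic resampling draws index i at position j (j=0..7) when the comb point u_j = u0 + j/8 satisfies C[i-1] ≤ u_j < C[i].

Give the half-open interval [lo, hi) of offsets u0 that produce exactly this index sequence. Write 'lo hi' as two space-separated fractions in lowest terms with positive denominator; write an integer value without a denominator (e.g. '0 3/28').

0 1/32

C = [5/32, 13/32, 9/16, 5/8, 27/32, 1, 1, 1]
j=0 picked index 0: u0 ∈ [0, 5/32)
j=1 picked index 0: u0 ∈ [-1/8, 1/32)
j=2 picked index 1: u0 ∈ [-3/32, 5/32)
j=3 picked index 1: u0 ∈ [-7/32, 1/32)
j=4 picked index 2: u0 ∈ [-3/32, 1/16)
j=5 picked index 4: u0 ∈ [0, 7/32)
j=6 picked index 4: u0 ∈ [-1/8, 3/32)
j=7 picked index 5: u0 ∈ [-1/32, 1/8)
intersection: [0, 1/32)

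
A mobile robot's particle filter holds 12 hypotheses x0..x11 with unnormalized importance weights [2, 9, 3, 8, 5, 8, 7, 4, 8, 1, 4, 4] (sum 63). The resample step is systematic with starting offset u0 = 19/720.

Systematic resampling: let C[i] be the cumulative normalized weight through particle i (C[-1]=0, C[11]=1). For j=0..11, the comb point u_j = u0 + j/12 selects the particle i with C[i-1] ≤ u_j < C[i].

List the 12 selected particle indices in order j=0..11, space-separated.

C = [2/63, 11/63, 2/9, 22/63, 3/7, 5/9, 2/3, 46/63, 6/7, 55/63, 59/63, 1]
j=0: u_0=19/720 ∈ [0, 2/63) → index 0
j=1: u_1=79/720 ∈ [2/63, 11/63) → index 1
j=2: u_2=139/720 ∈ [11/63, 2/9) → index 2
j=3: u_3=199/720 ∈ [2/9, 22/63) → index 3
j=4: u_4=259/720 ∈ [22/63, 3/7) → index 4
j=5: u_5=319/720 ∈ [3/7, 5/9) → index 5
j=6: u_6=379/720 ∈ [3/7, 5/9) → index 5
j=7: u_7=439/720 ∈ [5/9, 2/3) → index 6
j=8: u_8=499/720 ∈ [2/3, 46/63) → index 7
j=9: u_9=559/720 ∈ [46/63, 6/7) → index 8
j=10: u_10=619/720 ∈ [6/7, 55/63) → index 9
j=11: u_11=679/720 ∈ [59/63, 1) → index 11

0 1 2 3 4 5 5 6 7 8 9 11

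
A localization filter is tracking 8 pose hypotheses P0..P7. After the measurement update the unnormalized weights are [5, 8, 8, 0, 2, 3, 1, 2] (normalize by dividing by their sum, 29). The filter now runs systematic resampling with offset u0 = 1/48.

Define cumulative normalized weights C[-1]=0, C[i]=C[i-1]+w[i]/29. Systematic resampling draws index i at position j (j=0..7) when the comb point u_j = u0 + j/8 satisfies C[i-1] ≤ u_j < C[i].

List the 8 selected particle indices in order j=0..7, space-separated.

C = [5/29, 13/29, 21/29, 21/29, 23/29, 26/29, 27/29, 1]
j=0: u_0=1/48 ∈ [0, 5/29) → index 0
j=1: u_1=7/48 ∈ [0, 5/29) → index 0
j=2: u_2=13/48 ∈ [5/29, 13/29) → index 1
j=3: u_3=19/48 ∈ [5/29, 13/29) → index 1
j=4: u_4=25/48 ∈ [13/29, 21/29) → index 2
j=5: u_5=31/48 ∈ [13/29, 21/29) → index 2
j=6: u_6=37/48 ∈ [21/29, 23/29) → index 4
j=7: u_7=43/48 ∈ [23/29, 26/29) → index 5

0 0 1 1 2 2 4 5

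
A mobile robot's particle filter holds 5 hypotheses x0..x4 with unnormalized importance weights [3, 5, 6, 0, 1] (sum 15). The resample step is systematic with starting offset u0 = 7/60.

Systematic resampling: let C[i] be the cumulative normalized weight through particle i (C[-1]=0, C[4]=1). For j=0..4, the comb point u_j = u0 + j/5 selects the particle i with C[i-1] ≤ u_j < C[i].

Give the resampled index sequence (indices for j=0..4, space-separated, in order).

0 1 1 2 2

C = [1/5, 8/15, 14/15, 14/15, 1]
j=0: u_0=7/60 ∈ [0, 1/5) → index 0
j=1: u_1=19/60 ∈ [1/5, 8/15) → index 1
j=2: u_2=31/60 ∈ [1/5, 8/15) → index 1
j=3: u_3=43/60 ∈ [8/15, 14/15) → index 2
j=4: u_4=11/12 ∈ [8/15, 14/15) → index 2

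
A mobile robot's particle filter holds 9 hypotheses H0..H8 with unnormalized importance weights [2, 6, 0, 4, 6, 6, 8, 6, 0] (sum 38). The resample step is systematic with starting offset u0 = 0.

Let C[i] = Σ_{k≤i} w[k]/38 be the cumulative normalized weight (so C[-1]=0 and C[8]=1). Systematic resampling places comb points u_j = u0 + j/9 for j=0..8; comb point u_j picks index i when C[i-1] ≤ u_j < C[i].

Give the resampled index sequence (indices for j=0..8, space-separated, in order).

C = [1/19, 4/19, 4/19, 6/19, 9/19, 12/19, 16/19, 1, 1]
j=0: u_0=0 ∈ [0, 1/19) → index 0
j=1: u_1=1/9 ∈ [1/19, 4/19) → index 1
j=2: u_2=2/9 ∈ [4/19, 6/19) → index 3
j=3: u_3=1/3 ∈ [6/19, 9/19) → index 4
j=4: u_4=4/9 ∈ [6/19, 9/19) → index 4
j=5: u_5=5/9 ∈ [9/19, 12/19) → index 5
j=6: u_6=2/3 ∈ [12/19, 16/19) → index 6
j=7: u_7=7/9 ∈ [12/19, 16/19) → index 6
j=8: u_8=8/9 ∈ [16/19, 1) → index 7

0 1 3 4 4 5 6 6 7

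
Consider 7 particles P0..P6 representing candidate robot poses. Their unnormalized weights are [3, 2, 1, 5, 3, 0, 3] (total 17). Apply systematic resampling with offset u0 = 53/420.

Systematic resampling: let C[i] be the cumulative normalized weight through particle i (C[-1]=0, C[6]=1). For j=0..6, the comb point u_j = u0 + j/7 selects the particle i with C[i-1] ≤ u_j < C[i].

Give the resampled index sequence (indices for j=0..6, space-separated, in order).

0 1 3 3 4 6 6

C = [3/17, 5/17, 6/17, 11/17, 14/17, 14/17, 1]
j=0: u_0=53/420 ∈ [0, 3/17) → index 0
j=1: u_1=113/420 ∈ [3/17, 5/17) → index 1
j=2: u_2=173/420 ∈ [6/17, 11/17) → index 3
j=3: u_3=233/420 ∈ [6/17, 11/17) → index 3
j=4: u_4=293/420 ∈ [11/17, 14/17) → index 4
j=5: u_5=353/420 ∈ [14/17, 1) → index 6
j=6: u_6=59/60 ∈ [14/17, 1) → index 6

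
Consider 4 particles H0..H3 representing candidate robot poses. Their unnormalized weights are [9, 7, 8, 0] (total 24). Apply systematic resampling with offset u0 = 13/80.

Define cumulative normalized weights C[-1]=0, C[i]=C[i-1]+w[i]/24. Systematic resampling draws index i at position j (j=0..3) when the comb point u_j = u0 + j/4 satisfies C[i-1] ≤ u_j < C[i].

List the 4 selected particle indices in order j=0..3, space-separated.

0 1 1 2

C = [3/8, 2/3, 1, 1]
j=0: u_0=13/80 ∈ [0, 3/8) → index 0
j=1: u_1=33/80 ∈ [3/8, 2/3) → index 1
j=2: u_2=53/80 ∈ [3/8, 2/3) → index 1
j=3: u_3=73/80 ∈ [2/3, 1) → index 2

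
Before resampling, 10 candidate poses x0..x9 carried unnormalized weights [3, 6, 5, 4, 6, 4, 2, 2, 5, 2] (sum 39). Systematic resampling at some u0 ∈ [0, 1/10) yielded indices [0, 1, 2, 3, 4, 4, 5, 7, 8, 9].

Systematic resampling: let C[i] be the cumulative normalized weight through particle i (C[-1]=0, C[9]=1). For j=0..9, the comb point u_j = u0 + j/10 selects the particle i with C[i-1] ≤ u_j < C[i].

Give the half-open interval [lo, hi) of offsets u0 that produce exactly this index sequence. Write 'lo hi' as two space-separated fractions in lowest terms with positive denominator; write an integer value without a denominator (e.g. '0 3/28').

9/130 1/13

C = [1/13, 3/13, 14/39, 6/13, 8/13, 28/39, 10/13, 32/39, 37/39, 1]
j=0 picked index 0: u0 ∈ [0, 1/13)
j=1 picked index 1: u0 ∈ [-3/130, 17/130)
j=2 picked index 2: u0 ∈ [2/65, 31/195)
j=3 picked index 3: u0 ∈ [23/390, 21/130)
j=4 picked index 4: u0 ∈ [4/65, 14/65)
j=5 picked index 4: u0 ∈ [-1/26, 3/26)
j=6 picked index 5: u0 ∈ [1/65, 23/195)
j=7 picked index 7: u0 ∈ [9/130, 47/390)
j=8 picked index 8: u0 ∈ [4/195, 29/195)
j=9 picked index 9: u0 ∈ [19/390, 1/10)
intersection: [9/130, 1/13)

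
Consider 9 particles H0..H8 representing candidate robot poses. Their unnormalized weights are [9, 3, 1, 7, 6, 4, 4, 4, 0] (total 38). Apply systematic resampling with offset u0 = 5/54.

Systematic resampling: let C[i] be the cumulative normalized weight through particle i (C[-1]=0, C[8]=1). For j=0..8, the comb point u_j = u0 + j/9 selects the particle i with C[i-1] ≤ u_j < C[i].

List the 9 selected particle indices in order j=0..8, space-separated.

0 0 1 3 4 4 5 6 7

C = [9/38, 6/19, 13/38, 10/19, 13/19, 15/19, 17/19, 1, 1]
j=0: u_0=5/54 ∈ [0, 9/38) → index 0
j=1: u_1=11/54 ∈ [0, 9/38) → index 0
j=2: u_2=17/54 ∈ [9/38, 6/19) → index 1
j=3: u_3=23/54 ∈ [13/38, 10/19) → index 3
j=4: u_4=29/54 ∈ [10/19, 13/19) → index 4
j=5: u_5=35/54 ∈ [10/19, 13/19) → index 4
j=6: u_6=41/54 ∈ [13/19, 15/19) → index 5
j=7: u_7=47/54 ∈ [15/19, 17/19) → index 6
j=8: u_8=53/54 ∈ [17/19, 1) → index 7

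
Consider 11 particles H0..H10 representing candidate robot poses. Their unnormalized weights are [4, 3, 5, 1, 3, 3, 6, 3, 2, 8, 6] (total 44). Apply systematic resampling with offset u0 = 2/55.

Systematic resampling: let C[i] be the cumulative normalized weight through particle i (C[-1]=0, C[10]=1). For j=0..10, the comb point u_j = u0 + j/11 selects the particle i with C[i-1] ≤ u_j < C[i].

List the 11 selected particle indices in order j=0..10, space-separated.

0 1 2 4 5 6 7 8 9 9 10

C = [1/11, 7/44, 3/11, 13/44, 4/11, 19/44, 25/44, 7/11, 15/22, 19/22, 1]
j=0: u_0=2/55 ∈ [0, 1/11) → index 0
j=1: u_1=7/55 ∈ [1/11, 7/44) → index 1
j=2: u_2=12/55 ∈ [7/44, 3/11) → index 2
j=3: u_3=17/55 ∈ [13/44, 4/11) → index 4
j=4: u_4=2/5 ∈ [4/11, 19/44) → index 5
j=5: u_5=27/55 ∈ [19/44, 25/44) → index 6
j=6: u_6=32/55 ∈ [25/44, 7/11) → index 7
j=7: u_7=37/55 ∈ [7/11, 15/22) → index 8
j=8: u_8=42/55 ∈ [15/22, 19/22) → index 9
j=9: u_9=47/55 ∈ [15/22, 19/22) → index 9
j=10: u_10=52/55 ∈ [19/22, 1) → index 10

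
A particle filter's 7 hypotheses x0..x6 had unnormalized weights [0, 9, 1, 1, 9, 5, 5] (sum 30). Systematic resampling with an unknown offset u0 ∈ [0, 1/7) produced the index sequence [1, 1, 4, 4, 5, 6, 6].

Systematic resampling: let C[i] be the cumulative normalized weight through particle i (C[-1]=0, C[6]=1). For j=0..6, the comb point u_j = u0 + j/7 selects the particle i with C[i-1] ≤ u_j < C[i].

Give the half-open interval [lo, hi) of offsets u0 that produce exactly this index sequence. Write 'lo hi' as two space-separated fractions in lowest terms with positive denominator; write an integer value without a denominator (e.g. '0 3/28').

C = [0, 3/10, 1/3, 11/30, 2/3, 5/6, 1]
j=0 picked index 1: u0 ∈ [0, 3/10)
j=1 picked index 1: u0 ∈ [-1/7, 11/70)
j=2 picked index 4: u0 ∈ [17/210, 8/21)
j=3 picked index 4: u0 ∈ [-13/210, 5/21)
j=4 picked index 5: u0 ∈ [2/21, 11/42)
j=5 picked index 6: u0 ∈ [5/42, 2/7)
j=6 picked index 6: u0 ∈ [-1/42, 1/7)
intersection: [5/42, 1/7)

5/42 1/7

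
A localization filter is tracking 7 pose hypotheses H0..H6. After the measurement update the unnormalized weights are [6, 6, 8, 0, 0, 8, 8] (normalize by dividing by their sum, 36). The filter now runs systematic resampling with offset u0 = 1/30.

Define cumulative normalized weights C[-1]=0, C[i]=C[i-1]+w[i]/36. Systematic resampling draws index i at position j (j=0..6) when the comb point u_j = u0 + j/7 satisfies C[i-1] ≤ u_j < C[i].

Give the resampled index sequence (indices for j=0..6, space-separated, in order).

0 1 1 2 5 5 6

C = [1/6, 1/3, 5/9, 5/9, 5/9, 7/9, 1]
j=0: u_0=1/30 ∈ [0, 1/6) → index 0
j=1: u_1=37/210 ∈ [1/6, 1/3) → index 1
j=2: u_2=67/210 ∈ [1/6, 1/3) → index 1
j=3: u_3=97/210 ∈ [1/3, 5/9) → index 2
j=4: u_4=127/210 ∈ [5/9, 7/9) → index 5
j=5: u_5=157/210 ∈ [5/9, 7/9) → index 5
j=6: u_6=187/210 ∈ [7/9, 1) → index 6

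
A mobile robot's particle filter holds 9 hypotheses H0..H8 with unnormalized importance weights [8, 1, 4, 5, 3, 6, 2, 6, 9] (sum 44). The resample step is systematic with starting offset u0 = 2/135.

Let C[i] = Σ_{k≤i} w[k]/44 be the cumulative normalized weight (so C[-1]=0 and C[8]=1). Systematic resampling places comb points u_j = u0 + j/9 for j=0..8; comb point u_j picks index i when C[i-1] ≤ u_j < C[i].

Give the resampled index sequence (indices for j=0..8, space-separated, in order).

C = [2/11, 9/44, 13/44, 9/22, 21/44, 27/44, 29/44, 35/44, 1]
j=0: u_0=2/135 ∈ [0, 2/11) → index 0
j=1: u_1=17/135 ∈ [0, 2/11) → index 0
j=2: u_2=32/135 ∈ [9/44, 13/44) → index 2
j=3: u_3=47/135 ∈ [13/44, 9/22) → index 3
j=4: u_4=62/135 ∈ [9/22, 21/44) → index 4
j=5: u_5=77/135 ∈ [21/44, 27/44) → index 5
j=6: u_6=92/135 ∈ [29/44, 35/44) → index 7
j=7: u_7=107/135 ∈ [29/44, 35/44) → index 7
j=8: u_8=122/135 ∈ [35/44, 1) → index 8

0 0 2 3 4 5 7 7 8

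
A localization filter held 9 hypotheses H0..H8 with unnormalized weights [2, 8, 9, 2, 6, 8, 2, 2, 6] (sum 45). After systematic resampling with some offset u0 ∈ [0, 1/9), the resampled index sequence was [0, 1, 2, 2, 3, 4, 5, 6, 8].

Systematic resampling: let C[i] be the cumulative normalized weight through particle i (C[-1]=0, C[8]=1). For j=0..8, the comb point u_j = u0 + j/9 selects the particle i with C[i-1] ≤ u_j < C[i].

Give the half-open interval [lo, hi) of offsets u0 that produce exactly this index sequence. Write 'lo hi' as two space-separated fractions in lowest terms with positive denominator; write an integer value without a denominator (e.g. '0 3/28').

0 1/45

C = [2/45, 2/9, 19/45, 7/15, 3/5, 7/9, 37/45, 13/15, 1]
j=0 picked index 0: u0 ∈ [0, 2/45)
j=1 picked index 1: u0 ∈ [-1/15, 1/9)
j=2 picked index 2: u0 ∈ [0, 1/5)
j=3 picked index 2: u0 ∈ [-1/9, 4/45)
j=4 picked index 3: u0 ∈ [-1/45, 1/45)
j=5 picked index 4: u0 ∈ [-4/45, 2/45)
j=6 picked index 5: u0 ∈ [-1/15, 1/9)
j=7 picked index 6: u0 ∈ [0, 2/45)
j=8 picked index 8: u0 ∈ [-1/45, 1/9)
intersection: [0, 1/45)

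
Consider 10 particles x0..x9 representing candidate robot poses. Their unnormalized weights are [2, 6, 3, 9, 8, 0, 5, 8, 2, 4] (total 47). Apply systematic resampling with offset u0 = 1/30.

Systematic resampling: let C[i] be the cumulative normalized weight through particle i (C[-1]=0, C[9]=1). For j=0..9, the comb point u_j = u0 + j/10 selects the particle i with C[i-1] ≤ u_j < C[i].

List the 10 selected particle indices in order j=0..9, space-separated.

C = [2/47, 8/47, 11/47, 20/47, 28/47, 28/47, 33/47, 41/47, 43/47, 1]
j=0: u_0=1/30 ∈ [0, 2/47) → index 0
j=1: u_1=2/15 ∈ [2/47, 8/47) → index 1
j=2: u_2=7/30 ∈ [8/47, 11/47) → index 2
j=3: u_3=1/3 ∈ [11/47, 20/47) → index 3
j=4: u_4=13/30 ∈ [20/47, 28/47) → index 4
j=5: u_5=8/15 ∈ [20/47, 28/47) → index 4
j=6: u_6=19/30 ∈ [28/47, 33/47) → index 6
j=7: u_7=11/15 ∈ [33/47, 41/47) → index 7
j=8: u_8=5/6 ∈ [33/47, 41/47) → index 7
j=9: u_9=14/15 ∈ [43/47, 1) → index 9

0 1 2 3 4 4 6 7 7 9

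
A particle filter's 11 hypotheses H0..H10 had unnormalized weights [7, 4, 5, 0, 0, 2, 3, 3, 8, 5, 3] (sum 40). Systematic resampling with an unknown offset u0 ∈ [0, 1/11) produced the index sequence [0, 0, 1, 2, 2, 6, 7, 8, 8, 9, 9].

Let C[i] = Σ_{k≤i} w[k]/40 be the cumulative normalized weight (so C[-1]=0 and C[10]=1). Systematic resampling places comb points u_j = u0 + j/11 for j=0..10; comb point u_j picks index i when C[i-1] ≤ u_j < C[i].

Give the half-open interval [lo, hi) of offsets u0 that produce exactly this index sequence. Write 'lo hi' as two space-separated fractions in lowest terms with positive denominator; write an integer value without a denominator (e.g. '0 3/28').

C = [7/40, 11/40, 2/5, 2/5, 2/5, 9/20, 21/40, 3/5, 4/5, 37/40, 1]
j=0 picked index 0: u0 ∈ [0, 7/40)
j=1 picked index 0: u0 ∈ [-1/11, 37/440)
j=2 picked index 1: u0 ∈ [-3/440, 41/440)
j=3 picked index 2: u0 ∈ [1/440, 7/55)
j=4 picked index 2: u0 ∈ [-39/440, 2/55)
j=5 picked index 6: u0 ∈ [-1/220, 31/440)
j=6 picked index 7: u0 ∈ [-9/440, 3/55)
j=7 picked index 8: u0 ∈ [-2/55, 9/55)
j=8 picked index 8: u0 ∈ [-7/55, 4/55)
j=9 picked index 9: u0 ∈ [-1/55, 47/440)
j=10 picked index 9: u0 ∈ [-6/55, 7/440)
intersection: [1/440, 7/440)

1/440 7/440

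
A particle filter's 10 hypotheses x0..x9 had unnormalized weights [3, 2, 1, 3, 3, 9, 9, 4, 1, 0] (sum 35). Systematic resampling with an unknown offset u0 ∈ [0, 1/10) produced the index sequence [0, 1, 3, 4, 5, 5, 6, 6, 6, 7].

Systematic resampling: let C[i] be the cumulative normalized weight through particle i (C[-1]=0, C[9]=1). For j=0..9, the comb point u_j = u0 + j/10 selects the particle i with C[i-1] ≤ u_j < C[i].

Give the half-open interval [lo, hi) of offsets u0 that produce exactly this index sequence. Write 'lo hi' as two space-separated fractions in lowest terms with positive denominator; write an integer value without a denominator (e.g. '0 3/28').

C = [3/35, 1/7, 6/35, 9/35, 12/35, 3/5, 6/7, 34/35, 1, 1]
j=0 picked index 0: u0 ∈ [0, 3/35)
j=1 picked index 1: u0 ∈ [-1/70, 3/70)
j=2 picked index 3: u0 ∈ [-1/35, 2/35)
j=3 picked index 4: u0 ∈ [-3/70, 3/70)
j=4 picked index 5: u0 ∈ [-2/35, 1/5)
j=5 picked index 5: u0 ∈ [-11/70, 1/10)
j=6 picked index 6: u0 ∈ [0, 9/35)
j=7 picked index 6: u0 ∈ [-1/10, 11/70)
j=8 picked index 6: u0 ∈ [-1/5, 2/35)
j=9 picked index 7: u0 ∈ [-3/70, 1/14)
intersection: [0, 3/70)

0 3/70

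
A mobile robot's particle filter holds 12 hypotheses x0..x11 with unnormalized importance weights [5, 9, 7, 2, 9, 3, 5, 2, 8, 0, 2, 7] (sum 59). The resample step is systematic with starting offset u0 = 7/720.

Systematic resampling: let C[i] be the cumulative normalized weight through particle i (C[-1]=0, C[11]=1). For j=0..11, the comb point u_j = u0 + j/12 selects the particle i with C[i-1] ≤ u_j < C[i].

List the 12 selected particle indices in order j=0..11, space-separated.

0 1 1 2 2 4 4 5 6 8 8 11

C = [5/59, 14/59, 21/59, 23/59, 32/59, 35/59, 40/59, 42/59, 50/59, 50/59, 52/59, 1]
j=0: u_0=7/720 ∈ [0, 5/59) → index 0
j=1: u_1=67/720 ∈ [5/59, 14/59) → index 1
j=2: u_2=127/720 ∈ [5/59, 14/59) → index 1
j=3: u_3=187/720 ∈ [14/59, 21/59) → index 2
j=4: u_4=247/720 ∈ [14/59, 21/59) → index 2
j=5: u_5=307/720 ∈ [23/59, 32/59) → index 4
j=6: u_6=367/720 ∈ [23/59, 32/59) → index 4
j=7: u_7=427/720 ∈ [32/59, 35/59) → index 5
j=8: u_8=487/720 ∈ [35/59, 40/59) → index 6
j=9: u_9=547/720 ∈ [42/59, 50/59) → index 8
j=10: u_10=607/720 ∈ [42/59, 50/59) → index 8
j=11: u_11=667/720 ∈ [52/59, 1) → index 11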